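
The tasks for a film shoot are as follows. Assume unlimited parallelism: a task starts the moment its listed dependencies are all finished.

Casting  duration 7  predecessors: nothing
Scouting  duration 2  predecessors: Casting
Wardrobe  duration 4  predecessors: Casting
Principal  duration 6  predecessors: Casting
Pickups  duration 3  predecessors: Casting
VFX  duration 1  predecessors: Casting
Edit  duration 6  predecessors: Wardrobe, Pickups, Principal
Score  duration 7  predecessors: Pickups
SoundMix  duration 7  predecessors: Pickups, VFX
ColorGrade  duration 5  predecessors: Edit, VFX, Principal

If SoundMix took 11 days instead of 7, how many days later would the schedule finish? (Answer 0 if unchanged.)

The binding path is Casting→Principal→Edit→ColorGrade = 7+6+6+5 = 24; finish at 24 days.
SoundMix has 7 days of float (longest path through it is 17).
The critical path is still Casting→Principal→Edit→ColorGrade; finish is now 24 days.
Change in finish: 24 − 24 = +0 days.

0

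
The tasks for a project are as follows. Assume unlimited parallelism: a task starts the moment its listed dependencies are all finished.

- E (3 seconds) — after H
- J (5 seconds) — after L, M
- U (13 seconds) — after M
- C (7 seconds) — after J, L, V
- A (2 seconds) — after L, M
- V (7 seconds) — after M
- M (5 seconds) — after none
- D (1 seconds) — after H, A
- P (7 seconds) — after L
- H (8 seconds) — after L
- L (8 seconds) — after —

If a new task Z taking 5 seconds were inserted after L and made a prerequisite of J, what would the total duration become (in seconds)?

25

Originally the schedule takes 20 seconds.
With Z inserted, J now waits for max(L, M, Z).
New critical path: L→Z→J→C = 8+5+5+7 = 25 ⇒ 25 seconds.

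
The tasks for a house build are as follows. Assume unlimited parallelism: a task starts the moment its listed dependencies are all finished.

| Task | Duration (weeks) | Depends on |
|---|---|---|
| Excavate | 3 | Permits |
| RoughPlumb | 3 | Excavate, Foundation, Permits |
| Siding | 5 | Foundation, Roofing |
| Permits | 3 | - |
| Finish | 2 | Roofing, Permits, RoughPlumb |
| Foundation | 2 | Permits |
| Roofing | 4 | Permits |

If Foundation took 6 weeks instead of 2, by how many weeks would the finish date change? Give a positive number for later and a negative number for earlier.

Baseline: Permits→Roofing→Siding = 3+4+5 = 12 → 12 weeks.
Foundation is off the critical path — its longest chain is 10 weeks, giving 2 of slack.
New critical path: Permits→Foundation→RoughPlumb→Finish = 3+6+3+2 = 14 ⇒ 14 weeks.
Change in finish: 14 − 12 = +2 weeks.

2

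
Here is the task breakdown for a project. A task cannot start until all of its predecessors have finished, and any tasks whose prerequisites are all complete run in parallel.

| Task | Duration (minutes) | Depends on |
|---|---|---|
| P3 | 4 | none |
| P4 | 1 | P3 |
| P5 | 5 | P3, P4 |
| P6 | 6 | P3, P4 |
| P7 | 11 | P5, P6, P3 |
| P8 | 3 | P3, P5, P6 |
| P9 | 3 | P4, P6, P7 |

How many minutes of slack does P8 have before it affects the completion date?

Critical path: P3→P4→P6→P7→P9 = 4+1+6+11+3 = 25, so the finish is 25 minutes.
Longest path through P8: 14 minutes (earliest finish 14, latest finish 25).
So P8 can slip 25 − 14 = 11 minutes.

11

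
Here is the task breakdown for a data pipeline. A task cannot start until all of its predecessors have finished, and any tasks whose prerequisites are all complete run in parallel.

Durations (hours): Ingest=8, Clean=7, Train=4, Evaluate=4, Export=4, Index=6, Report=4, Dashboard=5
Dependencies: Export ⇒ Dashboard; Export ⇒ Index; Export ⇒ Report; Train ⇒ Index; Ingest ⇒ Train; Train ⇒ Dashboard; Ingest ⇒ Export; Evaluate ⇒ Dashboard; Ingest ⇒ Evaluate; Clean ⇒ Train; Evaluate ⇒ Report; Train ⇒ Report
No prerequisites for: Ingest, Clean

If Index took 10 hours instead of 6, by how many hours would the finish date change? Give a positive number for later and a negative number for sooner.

Baseline: Ingest→Train→Index = 8+4+6 = 18 → 18 hours.
Index lies on that path, so at 10 hours the path becomes 22 hours.
That remains the longest chain; total 22 hours.
Change in finish: 22 − 18 = +4 hours.

4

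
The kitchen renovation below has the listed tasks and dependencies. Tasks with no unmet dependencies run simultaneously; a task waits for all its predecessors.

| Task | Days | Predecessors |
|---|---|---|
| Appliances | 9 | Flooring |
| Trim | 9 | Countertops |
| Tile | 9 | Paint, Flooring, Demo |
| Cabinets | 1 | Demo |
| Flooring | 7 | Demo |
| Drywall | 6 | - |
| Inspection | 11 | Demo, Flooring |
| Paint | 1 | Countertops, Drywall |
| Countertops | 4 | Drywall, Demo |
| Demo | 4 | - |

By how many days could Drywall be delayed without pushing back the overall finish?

2

Demo→Flooring→Inspection = 4+7+11 = 22 sets the makespan at 22 days.
The longest chain containing Drywall totals 20 days.
Slack of Drywall = 2 − 0 = 2 days.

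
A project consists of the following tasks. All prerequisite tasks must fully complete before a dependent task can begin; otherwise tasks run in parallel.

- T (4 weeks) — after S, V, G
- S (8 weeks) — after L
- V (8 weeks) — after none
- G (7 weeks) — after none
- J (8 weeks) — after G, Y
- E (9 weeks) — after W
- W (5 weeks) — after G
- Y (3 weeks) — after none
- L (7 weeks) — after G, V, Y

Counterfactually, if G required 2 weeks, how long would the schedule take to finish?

27

Baseline: V→L→S→T = 8+7+8+4 = 27 → 27 weeks.
G is off the critical path — its longest chain is 26 weeks, giving 1 of slack.
The critical path is still V→L→S→T; finish is now 27 weeks.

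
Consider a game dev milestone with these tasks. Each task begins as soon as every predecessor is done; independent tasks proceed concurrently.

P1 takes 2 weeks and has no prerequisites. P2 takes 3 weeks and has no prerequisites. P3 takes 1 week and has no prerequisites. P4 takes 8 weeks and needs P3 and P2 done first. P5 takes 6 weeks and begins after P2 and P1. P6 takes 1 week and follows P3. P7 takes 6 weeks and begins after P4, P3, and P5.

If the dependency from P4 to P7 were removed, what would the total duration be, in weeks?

Before: longest chain P2→P4→P7 = 3+8+6 = 17, finish 17.
Without P4→P7, P7's earliest start moves from 11 to 9.
New critical path: P2→P5→P7 = 3+6+6 = 15 ⇒ 15 weeks.

15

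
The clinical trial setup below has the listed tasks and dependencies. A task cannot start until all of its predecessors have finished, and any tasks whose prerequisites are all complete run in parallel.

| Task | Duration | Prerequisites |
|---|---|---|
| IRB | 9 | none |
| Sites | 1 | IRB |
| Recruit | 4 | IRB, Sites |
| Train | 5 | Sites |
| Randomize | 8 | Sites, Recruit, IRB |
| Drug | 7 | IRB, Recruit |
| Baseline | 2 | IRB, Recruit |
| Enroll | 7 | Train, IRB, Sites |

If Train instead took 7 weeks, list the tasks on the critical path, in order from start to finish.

As given, the longest chain is IRB→Sites→Train→Enroll = 9+1+5+7 = 22, so the finish is 22 weeks.
Since Train is critical, the +2 change carries straight to that chain (now 24 weeks).
The critical path is still IRB→Sites→Train→Enroll; finish is now 24 weeks.

IRB, Sites, Train, Enroll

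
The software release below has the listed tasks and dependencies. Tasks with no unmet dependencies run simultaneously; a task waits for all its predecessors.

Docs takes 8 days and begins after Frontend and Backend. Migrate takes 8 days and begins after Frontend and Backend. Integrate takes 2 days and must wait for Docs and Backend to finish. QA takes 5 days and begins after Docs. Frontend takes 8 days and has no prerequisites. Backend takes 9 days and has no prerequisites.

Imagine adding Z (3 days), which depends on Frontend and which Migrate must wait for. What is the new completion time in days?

22

Originally the job takes 22 days.
With Z inserted, Migrate now waits for max(Frontend, Backend, Z).
New critical path: Backend→Docs→QA = 9+8+5 = 22 ⇒ 22 days.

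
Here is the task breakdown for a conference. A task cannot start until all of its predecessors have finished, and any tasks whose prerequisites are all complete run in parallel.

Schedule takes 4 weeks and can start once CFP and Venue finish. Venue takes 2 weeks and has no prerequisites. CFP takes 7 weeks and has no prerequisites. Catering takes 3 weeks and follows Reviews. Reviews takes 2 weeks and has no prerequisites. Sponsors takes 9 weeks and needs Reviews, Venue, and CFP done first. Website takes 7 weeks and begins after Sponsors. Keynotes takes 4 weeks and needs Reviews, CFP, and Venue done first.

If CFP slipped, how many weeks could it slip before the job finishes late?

0

CFP→Sponsors→Website = 7+9+7 = 23 sets the makespan at 23 weeks.
The longest chain containing CFP totals 23 weeks.
Float = 23 − 23 = 0.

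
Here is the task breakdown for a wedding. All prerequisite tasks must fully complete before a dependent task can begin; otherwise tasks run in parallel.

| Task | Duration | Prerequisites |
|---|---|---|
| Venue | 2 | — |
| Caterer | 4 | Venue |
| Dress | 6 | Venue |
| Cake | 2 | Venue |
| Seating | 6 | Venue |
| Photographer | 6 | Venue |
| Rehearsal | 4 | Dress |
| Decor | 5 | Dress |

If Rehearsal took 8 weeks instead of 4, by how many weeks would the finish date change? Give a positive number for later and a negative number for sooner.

Critical path before the change: Venue→Dress→Decor = 2+6+5 = 13 giving 13 weeks.
Rehearsal has 1 week of float (longest path through it is 12).
New critical path: Venue→Dress→Rehearsal = 2+6+8 = 16 ⇒ 16 weeks.
Change in finish: 16 − 13 = +3 weeks.

3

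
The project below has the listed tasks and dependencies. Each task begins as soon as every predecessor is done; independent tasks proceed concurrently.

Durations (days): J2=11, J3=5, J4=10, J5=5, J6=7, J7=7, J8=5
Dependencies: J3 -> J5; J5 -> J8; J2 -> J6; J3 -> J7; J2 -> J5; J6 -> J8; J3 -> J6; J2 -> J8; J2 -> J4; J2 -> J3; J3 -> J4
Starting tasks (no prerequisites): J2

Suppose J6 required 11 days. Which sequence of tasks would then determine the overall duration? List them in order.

J2, J3, J6, J8

Baseline: J2→J3→J6→J8 = 11+5+7+5 = 28 → 28 days.
Since J6 is critical, the +4 change carries straight to that chain (now 32 days).
The critical path is still J2→J3→J6→J8; finish is now 32 days.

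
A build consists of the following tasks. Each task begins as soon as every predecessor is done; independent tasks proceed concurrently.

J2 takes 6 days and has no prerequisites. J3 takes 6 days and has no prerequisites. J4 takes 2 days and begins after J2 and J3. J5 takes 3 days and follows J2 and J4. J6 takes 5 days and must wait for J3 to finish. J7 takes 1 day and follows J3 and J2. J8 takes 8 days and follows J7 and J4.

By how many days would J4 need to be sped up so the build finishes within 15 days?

1

Current finish: 16 days; target: 15.
J4 is on every critical path, so each day cut from J4 cuts the finish by one (this holds down to a finish of 15).
Need 16 − 15 = 1 day off J4 → J4 becomes 1 day, finish becomes 15.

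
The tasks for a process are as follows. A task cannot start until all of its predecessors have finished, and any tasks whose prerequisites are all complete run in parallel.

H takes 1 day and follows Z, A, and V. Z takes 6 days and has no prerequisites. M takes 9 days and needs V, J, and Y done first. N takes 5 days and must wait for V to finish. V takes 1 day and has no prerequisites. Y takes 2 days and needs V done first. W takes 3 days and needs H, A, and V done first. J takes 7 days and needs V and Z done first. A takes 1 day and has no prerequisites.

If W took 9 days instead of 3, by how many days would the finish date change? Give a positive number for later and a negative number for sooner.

As given, the longest chain is Z→J→M = 6+7+9 = 22, so the finish is 22 days.
W is off the critical path — its longest chain is 10 days, giving 12 of slack.
That remains the longest chain; total 22 days.
Change in finish: 22 − 22 = +0 days.

0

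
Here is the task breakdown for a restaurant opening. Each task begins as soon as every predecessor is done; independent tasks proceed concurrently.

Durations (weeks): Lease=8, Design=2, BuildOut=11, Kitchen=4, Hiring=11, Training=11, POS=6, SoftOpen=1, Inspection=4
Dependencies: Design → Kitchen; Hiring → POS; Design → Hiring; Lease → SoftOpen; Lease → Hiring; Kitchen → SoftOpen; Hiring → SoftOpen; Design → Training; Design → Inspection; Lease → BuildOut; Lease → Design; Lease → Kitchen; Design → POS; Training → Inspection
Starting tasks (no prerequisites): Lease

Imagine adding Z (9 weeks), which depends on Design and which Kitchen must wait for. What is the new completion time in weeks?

27

Originally the job takes 27 weeks.
With Z inserted, Kitchen now waits for max(Lease, Design, Z).
New critical path: Lease→Design→Hiring→POS = 8+2+11+6 = 27 ⇒ 27 weeks.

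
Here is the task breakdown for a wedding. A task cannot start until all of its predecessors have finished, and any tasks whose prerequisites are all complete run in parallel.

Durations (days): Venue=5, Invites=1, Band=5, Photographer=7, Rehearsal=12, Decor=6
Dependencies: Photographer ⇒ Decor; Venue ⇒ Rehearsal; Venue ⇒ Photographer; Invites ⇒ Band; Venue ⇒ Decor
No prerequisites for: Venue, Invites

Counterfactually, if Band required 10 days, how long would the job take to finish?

18

As given, the longest chain is Venue→Photographer→Decor = 5+7+6 = 18, so the finish is 18 days.
Band has 12 days of float (longest path through it is 6).
That remains the longest chain; total 18 days.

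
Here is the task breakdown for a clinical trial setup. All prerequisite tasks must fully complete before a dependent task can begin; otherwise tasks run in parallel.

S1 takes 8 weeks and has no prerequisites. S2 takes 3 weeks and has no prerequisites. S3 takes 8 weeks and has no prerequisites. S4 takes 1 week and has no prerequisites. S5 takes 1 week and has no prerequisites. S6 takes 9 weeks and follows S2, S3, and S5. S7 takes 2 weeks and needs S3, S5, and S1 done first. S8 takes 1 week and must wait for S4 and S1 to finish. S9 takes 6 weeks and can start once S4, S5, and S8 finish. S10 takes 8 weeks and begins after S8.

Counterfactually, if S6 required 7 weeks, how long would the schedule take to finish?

17

As given, the longest chain is S3→S6 = 8+9 = 17, so the finish is 17 weeks.
S6 lies on that path, so at 7 weeks the path becomes 15 weeks.
Now S1→S8→S10 = 8+1+8 = 17 is longest, so the finish becomes 17 weeks.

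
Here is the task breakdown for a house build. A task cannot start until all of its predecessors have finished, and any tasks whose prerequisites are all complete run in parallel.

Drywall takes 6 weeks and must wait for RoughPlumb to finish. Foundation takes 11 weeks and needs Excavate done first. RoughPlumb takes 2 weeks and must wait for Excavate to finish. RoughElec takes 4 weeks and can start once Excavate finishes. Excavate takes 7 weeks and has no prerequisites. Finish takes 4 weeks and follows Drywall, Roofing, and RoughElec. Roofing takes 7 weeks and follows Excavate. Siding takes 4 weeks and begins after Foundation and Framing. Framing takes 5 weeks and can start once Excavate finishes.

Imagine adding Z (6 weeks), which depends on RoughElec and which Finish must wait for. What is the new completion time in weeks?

Originally the job takes 22 weeks.
With Z inserted, Finish now waits for max(Drywall, Roofing, RoughElec, Z).
New critical path: Excavate→Foundation→Siding = 7+11+4 = 22 ⇒ 22 weeks.

22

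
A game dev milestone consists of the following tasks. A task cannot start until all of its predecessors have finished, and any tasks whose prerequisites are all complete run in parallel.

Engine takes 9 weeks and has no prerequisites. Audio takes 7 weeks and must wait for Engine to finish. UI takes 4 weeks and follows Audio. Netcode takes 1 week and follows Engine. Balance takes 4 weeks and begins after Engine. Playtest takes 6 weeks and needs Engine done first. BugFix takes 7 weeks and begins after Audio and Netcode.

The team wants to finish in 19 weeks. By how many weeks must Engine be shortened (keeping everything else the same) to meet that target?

4

Current finish: 23 weeks; target: 19.
Engine is on every critical path, so each week cut from Engine cuts the finish by one (this holds down to a finish of 15).
Need 23 − 19 = 4 weeks off Engine → Engine becomes 5 weeks, finish becomes 19.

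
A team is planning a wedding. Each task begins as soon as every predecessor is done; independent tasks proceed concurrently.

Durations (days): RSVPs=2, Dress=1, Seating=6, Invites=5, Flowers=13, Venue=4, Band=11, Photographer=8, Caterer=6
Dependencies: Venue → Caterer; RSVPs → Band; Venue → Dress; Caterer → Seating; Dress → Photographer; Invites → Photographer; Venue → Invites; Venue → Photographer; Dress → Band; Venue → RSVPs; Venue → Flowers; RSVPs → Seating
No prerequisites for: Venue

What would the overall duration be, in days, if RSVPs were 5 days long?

As given, the longest chain is Venue→RSVPs→Band = 4+2+11 = 17, so the finish is 17 days.
RSVPs is on the critical path; changing it to 5 makes that path 20 days.
The critical path is still Venue→RSVPs→Band; finish is now 20 days.

20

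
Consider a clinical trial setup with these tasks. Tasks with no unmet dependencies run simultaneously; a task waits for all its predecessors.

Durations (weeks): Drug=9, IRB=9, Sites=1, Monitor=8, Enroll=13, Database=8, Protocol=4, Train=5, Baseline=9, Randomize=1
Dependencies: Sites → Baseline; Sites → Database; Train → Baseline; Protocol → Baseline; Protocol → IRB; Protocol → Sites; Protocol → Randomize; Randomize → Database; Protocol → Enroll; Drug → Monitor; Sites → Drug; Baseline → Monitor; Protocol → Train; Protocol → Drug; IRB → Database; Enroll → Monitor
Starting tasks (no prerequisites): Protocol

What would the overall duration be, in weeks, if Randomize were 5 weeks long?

26

As given, the longest chain is Protocol→Train→Baseline→Monitor = 4+5+9+8 = 26, so the finish is 26 weeks.
Randomize is off the critical path — its longest chain is 13 weeks, giving 13 of slack.
That remains the longest chain; total 26 weeks.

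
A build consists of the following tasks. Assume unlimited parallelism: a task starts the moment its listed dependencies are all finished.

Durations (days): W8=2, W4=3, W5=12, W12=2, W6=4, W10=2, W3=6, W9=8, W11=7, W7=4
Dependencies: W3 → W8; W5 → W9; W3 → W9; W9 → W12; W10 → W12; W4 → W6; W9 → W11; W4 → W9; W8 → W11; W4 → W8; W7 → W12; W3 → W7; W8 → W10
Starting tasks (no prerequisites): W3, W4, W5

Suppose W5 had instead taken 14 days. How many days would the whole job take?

29

As given, the longest chain is W5→W9→W11 = 12+8+7 = 27, so the finish is 27 days.
W5 is on the critical path; changing it to 14 makes that path 29 days.
The critical path is still W5→W9→W11; finish is now 29 days.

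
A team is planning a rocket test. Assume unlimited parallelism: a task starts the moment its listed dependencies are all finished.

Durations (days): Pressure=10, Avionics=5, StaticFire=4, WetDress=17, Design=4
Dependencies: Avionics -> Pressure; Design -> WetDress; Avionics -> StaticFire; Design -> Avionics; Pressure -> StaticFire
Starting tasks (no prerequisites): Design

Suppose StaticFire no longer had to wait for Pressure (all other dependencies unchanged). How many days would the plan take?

21

With the dependency in place, Design→Avionics→Pressure→StaticFire = 4+5+10+4 = 23 sets the finish at 23 days.
Without Pressure→StaticFire, StaticFire's earliest start moves from 19 to 9.
After: Design→WetDress = 4+17 = 21 → 21 days.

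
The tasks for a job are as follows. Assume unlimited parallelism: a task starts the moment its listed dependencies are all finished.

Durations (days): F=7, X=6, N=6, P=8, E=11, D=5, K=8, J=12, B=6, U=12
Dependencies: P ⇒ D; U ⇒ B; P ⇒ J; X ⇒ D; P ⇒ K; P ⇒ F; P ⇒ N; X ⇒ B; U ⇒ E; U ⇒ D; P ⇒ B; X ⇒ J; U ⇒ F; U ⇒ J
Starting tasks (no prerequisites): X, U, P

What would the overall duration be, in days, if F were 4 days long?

Baseline: U→J = 12+12 = 24 → 24 days.
F is off the critical path — its longest chain is 19 days, giving 5 of slack.
The critical path is still U→J; finish is now 24 days.

24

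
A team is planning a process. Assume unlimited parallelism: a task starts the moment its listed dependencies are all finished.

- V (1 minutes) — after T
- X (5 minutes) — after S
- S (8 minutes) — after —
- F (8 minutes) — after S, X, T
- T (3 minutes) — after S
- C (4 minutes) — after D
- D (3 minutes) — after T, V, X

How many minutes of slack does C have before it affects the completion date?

1

S→X→F = 8+5+8 = 21 sets the makespan at 21 minutes.
Longest path through C: 20 minutes (earliest finish 20, latest finish 21).
Slack of C = 17 − 16 = 1 minute.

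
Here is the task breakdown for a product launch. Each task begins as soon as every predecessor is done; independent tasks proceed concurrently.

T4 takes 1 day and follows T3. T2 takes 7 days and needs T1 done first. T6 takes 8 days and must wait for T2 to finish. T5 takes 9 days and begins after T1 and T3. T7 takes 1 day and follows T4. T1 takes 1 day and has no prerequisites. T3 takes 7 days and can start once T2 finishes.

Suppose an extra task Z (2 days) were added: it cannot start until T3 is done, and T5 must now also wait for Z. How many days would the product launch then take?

Originally the product launch takes 24 days.
With Z inserted, T5 now waits for max(T1, T3, Z).
New critical path: T1→T2→T3→Z→T5 = 1+7+7+2+9 = 26 ⇒ 26 days.

26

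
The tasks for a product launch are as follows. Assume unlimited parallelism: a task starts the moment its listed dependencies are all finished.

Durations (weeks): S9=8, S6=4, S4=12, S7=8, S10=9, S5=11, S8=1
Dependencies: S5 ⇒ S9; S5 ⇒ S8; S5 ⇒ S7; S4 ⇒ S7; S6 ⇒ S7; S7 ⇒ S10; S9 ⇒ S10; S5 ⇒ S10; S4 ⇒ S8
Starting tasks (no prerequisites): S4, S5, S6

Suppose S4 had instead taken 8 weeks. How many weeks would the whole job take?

Critical path before the change: S4→S7→S10 = 12+8+9 = 29 giving 29 weeks.
Since S4 is critical, the -4 change carries straight to that chain (now 25 weeks).
The binding chain switches to S5→S7→S10 = 11+8+9 = 28; finish 28 weeks.

28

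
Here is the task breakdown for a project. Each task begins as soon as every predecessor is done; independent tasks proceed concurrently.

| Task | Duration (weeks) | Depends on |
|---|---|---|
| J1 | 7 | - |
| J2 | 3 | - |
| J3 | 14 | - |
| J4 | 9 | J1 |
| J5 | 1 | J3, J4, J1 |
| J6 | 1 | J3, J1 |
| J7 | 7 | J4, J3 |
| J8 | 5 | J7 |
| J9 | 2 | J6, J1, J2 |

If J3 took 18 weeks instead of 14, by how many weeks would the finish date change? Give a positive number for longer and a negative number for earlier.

2

Critical path before the change: J1→J4→J7→J8 = 7+9+7+5 = 28 giving 28 weeks.
The longest path through J3 is only 26 weeks, so J3 has float 2.
Now J3→J7→J8 = 18+7+5 = 30 is longest, so the finish becomes 30 weeks.
Change in finish: 30 − 28 = +2 weeks.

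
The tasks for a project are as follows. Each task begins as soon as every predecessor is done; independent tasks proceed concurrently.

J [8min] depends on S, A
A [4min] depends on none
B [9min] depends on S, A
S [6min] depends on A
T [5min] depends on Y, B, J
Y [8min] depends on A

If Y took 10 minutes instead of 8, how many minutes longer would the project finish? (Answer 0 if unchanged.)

Actual critical path: A→S→B→T = 4+6+9+5 = 24 ⇒ 24 minutes.
Y has 7 minutes of float (longest path through it is 17).
No other chain overtakes it, so the finish is 24 minutes.
Change in finish: 24 − 24 = +0 minutes.

0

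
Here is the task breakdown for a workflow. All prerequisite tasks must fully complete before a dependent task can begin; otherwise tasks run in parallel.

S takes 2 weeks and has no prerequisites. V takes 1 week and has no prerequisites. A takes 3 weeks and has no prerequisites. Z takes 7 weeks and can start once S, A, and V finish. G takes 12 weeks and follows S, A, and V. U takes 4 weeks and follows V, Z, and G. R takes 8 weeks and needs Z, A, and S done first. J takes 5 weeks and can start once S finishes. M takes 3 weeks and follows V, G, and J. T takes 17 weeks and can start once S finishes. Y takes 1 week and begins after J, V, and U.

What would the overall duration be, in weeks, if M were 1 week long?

20

The binding path is A→G→U→Y = 3+12+4+1 = 20; finish at 20 weeks.
The longest path through M is only 18 weeks, so M has float 2.
The critical path is still A→G→U→Y; finish is now 20 weeks.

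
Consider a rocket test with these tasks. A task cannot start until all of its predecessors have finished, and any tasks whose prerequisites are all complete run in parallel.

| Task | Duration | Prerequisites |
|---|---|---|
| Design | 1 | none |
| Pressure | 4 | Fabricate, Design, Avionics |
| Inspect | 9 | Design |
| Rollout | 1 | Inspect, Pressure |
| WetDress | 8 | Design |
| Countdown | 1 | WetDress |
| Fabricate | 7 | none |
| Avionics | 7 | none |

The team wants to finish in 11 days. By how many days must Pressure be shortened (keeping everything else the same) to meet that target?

1

Current finish: 12 days; target: 11.
Pressure is on every critical path, so each day cut from Pressure cuts the finish by one (this holds down to a finish of 11).
Need 12 − 11 = 1 day off Pressure → Pressure becomes 3 days, finish becomes 11.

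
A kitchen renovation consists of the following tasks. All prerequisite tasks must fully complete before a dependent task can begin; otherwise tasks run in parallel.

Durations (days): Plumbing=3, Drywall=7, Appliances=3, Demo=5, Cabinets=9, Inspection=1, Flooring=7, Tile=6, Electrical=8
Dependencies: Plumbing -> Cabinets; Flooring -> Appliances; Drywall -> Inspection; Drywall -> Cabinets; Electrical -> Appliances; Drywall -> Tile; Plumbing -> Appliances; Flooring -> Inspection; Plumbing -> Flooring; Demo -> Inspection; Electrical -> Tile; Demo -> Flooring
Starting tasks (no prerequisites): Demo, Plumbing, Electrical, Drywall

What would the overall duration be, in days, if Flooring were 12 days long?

The binding path is Drywall→Cabinets = 7+9 = 16; finish at 16 days.
The longest path through Flooring is only 15 days, so Flooring has float 1.
Now Demo→Flooring→Appliances = 5+12+3 = 20 is longest, so the finish becomes 20 days.

20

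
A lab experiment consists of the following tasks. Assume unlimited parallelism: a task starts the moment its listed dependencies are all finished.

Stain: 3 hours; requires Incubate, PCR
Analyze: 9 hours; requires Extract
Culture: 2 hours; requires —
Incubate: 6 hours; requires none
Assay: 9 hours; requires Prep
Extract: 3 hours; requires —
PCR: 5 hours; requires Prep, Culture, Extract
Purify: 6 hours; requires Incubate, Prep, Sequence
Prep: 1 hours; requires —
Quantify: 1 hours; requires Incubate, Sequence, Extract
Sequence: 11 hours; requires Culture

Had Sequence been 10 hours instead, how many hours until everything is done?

Baseline: Culture→Sequence→Purify = 2+11+6 = 19 → 19 hours.
Sequence lies on that path, so at 10 hours the path becomes 18 hours.
No other chain overtakes it, so the finish is 18 hours.

18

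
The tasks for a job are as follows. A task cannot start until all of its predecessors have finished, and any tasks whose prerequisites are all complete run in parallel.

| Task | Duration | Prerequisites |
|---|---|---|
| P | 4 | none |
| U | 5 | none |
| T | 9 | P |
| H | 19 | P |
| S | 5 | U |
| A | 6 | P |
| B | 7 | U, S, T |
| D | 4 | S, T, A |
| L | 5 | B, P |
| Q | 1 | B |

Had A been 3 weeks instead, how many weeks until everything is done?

25

The binding path is P→T→B→L = 4+9+7+5 = 25; finish at 25 weeks.
The longest path through A is only 14 weeks, so A has float 11.
No other chain overtakes it, so the finish is 25 weeks.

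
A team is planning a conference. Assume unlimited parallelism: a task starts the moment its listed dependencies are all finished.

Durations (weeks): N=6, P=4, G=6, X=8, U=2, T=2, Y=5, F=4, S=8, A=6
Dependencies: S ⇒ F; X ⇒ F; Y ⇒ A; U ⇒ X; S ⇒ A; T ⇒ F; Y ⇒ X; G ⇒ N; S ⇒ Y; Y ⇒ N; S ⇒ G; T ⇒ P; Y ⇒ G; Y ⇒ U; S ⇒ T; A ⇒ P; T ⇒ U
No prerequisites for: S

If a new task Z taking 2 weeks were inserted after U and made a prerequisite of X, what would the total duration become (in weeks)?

Originally the schedule takes 27 weeks.
With Z inserted, X now waits for max(Y, U, Z).
New critical path: S→Y→U→Z→X→F = 8+5+2+2+8+4 = 29 ⇒ 29 weeks.

29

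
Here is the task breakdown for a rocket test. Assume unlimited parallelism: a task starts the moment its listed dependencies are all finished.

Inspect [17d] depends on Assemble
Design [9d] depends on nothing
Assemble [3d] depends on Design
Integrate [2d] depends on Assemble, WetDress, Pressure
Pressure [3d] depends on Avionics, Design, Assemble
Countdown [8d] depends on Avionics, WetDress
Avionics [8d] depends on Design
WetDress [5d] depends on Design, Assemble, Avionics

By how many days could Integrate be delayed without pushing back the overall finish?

Critical path: Design→Avionics→WetDress→Countdown = 9+8+5+8 = 30, so the finish is 30 days.
Longest path through Integrate: 24 days (earliest finish 24, latest finish 30).
Float = 30 − 24 = 6.

6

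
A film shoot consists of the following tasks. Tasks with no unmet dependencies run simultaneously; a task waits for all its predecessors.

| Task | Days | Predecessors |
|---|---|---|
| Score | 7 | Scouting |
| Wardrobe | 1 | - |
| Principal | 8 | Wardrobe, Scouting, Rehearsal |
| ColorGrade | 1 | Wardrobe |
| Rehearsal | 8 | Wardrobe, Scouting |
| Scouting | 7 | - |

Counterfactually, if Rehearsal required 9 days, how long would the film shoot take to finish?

24

Actual critical path: Scouting→Rehearsal→Principal = 7+8+8 = 23 ⇒ 23 days.
Since Rehearsal is critical, the +1 change carries straight to that chain (now 24 days).
No other chain overtakes it, so the finish is 24 days.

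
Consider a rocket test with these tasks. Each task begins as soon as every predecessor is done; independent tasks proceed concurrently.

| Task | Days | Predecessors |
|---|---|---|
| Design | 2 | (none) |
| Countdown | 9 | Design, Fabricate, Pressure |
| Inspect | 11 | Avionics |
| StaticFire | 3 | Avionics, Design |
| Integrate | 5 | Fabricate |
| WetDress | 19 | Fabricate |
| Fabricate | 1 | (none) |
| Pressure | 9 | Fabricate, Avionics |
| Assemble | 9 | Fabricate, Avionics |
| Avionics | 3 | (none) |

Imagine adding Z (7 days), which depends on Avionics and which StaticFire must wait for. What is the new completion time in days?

Originally the project takes 21 days.
With Z inserted, StaticFire now waits for max(Avionics, Design, Z).
New critical path: Avionics→Pressure→Countdown = 3+9+9 = 21 ⇒ 21 days.

21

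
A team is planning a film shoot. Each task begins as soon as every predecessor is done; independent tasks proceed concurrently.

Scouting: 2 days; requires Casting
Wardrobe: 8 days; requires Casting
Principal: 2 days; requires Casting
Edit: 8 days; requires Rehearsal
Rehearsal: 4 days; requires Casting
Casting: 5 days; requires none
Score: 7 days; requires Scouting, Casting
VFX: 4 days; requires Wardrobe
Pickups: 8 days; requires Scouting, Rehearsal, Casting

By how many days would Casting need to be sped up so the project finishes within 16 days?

1

Current finish: 17 days; target: 16.
Casting is on every critical path, so each day cut from Casting cuts the finish by one (this holds down to a finish of 13).
Need 17 − 16 = 1 day off Casting → Casting becomes 4 days, finish becomes 16.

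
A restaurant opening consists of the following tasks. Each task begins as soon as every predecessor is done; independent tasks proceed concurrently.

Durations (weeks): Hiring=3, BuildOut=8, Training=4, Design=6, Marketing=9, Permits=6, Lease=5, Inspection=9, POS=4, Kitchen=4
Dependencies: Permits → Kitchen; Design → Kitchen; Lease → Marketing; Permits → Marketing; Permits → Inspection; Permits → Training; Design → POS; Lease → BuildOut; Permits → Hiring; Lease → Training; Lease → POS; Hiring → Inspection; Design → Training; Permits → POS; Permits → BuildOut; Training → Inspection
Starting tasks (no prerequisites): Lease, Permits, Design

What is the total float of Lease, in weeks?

Permits→Training→Inspection = 6+4+9 = 19 sets the makespan at 19 weeks.
The longest chain containing Lease totals 18 weeks.
So Lease can slip 6 − 5 = 1 week.

1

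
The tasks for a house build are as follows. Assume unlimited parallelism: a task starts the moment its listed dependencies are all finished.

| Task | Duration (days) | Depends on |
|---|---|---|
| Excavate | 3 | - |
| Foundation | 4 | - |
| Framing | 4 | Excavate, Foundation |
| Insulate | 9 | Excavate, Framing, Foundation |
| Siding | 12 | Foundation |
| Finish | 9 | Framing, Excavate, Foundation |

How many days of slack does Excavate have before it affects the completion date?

Critical path: Foundation→Framing→Insulate = 4+4+9 = 17, so the finish is 17 days.
The longest chain containing Excavate totals 16 days.
So Excavate can slip 4 − 3 = 1 day.

1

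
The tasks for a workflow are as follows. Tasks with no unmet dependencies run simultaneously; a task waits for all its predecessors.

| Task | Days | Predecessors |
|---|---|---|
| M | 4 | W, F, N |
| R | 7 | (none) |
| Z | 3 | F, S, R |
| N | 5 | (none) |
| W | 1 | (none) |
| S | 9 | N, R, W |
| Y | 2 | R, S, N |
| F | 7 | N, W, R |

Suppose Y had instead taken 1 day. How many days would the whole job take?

19

Baseline: R→S→Z = 7+9+3 = 19 → 19 days.
Y is off the critical path — its longest chain is 18 days, giving 1 of slack.
The critical path is still R→S→Z; finish is now 19 days.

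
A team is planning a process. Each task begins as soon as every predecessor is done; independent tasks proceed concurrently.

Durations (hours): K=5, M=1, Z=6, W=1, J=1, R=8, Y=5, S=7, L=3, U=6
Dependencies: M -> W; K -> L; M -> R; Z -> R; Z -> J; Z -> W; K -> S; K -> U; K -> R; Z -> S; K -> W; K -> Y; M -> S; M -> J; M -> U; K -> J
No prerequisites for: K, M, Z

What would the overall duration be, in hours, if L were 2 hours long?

As given, the longest chain is Z→R = 6+8 = 14, so the finish is 14 hours.
L has 6 hours of float (longest path through it is 8).
No other chain overtakes it, so the finish is 14 hours.

14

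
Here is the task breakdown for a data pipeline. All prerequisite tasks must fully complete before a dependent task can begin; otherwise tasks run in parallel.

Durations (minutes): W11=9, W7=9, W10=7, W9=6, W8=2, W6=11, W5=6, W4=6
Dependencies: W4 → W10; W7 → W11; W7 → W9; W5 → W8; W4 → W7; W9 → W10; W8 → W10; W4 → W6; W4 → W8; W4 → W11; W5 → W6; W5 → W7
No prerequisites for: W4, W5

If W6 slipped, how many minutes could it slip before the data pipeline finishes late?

Critical path: W4→W7→W9→W10 = 6+9+6+7 = 28, so the finish is 28 minutes.
Longest path through W6: 17 minutes (earliest finish 17, latest finish 28).
Float = 28 − 17 = 11.

11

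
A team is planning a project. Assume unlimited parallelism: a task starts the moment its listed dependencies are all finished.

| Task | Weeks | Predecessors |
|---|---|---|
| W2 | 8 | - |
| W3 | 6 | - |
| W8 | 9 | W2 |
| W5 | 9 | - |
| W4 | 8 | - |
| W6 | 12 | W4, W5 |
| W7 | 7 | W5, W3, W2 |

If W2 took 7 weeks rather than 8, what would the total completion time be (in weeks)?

21

Critical path before the change: W5→W6 = 9+12 = 21 giving 21 weeks.
The longest path through W2 is only 17 weeks, so W2 has float 4.
That remains the longest chain; total 21 weeks.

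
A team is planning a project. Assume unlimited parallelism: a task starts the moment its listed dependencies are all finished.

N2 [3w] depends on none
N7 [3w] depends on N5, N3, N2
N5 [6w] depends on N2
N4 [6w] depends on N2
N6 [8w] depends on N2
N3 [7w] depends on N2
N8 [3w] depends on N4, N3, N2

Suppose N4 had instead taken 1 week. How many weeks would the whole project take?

13

As given, the longest chain is N2→N3→N7 = 3+7+3 = 13, so the finish is 13 weeks.
The longest path through N4 is only 12 weeks, so N4 has float 1.
No other chain overtakes it, so the finish is 13 weeks.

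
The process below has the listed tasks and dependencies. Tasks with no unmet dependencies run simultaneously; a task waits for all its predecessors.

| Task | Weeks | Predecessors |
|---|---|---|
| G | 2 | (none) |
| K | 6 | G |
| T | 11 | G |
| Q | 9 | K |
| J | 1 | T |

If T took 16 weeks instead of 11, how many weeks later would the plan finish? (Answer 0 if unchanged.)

2

As given, the longest chain is G→K→Q = 2+6+9 = 17, so the finish is 17 weeks.
The longest path through T is only 14 weeks, so T has float 3.
Now G→T→J = 2+16+1 = 19 is longest, so the finish becomes 19 weeks.
Change in finish: 19 − 17 = +2 weeks.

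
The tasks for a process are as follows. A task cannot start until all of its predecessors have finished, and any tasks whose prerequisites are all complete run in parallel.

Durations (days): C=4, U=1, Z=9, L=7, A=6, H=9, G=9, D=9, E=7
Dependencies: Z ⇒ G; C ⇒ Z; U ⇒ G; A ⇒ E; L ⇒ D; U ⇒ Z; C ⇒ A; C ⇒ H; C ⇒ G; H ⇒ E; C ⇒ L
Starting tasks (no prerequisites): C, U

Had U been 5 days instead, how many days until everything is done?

As given, the longest chain is C→Z→G = 4+9+9 = 22, so the finish is 22 days.
U is off the critical path — its longest chain is 19 days, giving 3 of slack.
Now U→Z→G = 5+9+9 = 23 is longest, so the finish becomes 23 days.

23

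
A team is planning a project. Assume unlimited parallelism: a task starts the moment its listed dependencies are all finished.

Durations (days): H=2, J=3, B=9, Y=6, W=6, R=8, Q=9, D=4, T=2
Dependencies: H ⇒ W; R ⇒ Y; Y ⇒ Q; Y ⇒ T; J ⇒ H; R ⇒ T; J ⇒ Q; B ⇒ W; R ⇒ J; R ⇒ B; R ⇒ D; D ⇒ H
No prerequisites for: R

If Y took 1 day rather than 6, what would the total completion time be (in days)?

23

Baseline: R→Y→Q = 8+6+9 = 23 → 23 days.
Y is on the critical path; changing it to 1 makes that path 18 days.
The binding chain switches to R→B→W = 8+9+6 = 23; finish 23 days.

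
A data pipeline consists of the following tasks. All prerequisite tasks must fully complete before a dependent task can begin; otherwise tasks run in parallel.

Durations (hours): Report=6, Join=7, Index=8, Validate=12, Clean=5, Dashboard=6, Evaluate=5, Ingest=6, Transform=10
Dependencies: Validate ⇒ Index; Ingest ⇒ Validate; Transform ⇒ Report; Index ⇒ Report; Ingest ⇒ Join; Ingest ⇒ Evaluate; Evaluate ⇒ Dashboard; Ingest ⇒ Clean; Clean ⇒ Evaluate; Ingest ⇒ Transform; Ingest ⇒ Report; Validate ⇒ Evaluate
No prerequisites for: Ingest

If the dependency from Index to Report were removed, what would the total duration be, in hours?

Original critical path: Ingest→Validate→Index→Report = 6+12+8+6 = 32 ⇒ 32 hours.
Without Index→Report, Report's earliest start moves from 26 to 16.
New critical path: Ingest→Validate→Evaluate→Dashboard = 6+12+5+6 = 29 ⇒ 29 hours.

29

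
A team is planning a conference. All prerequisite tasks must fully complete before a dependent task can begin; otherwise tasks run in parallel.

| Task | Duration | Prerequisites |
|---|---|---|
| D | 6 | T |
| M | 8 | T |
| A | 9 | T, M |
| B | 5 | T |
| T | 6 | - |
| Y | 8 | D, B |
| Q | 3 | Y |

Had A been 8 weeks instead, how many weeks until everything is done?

23

Actual critical path: T→M→A = 6+8+9 = 23 ⇒ 23 weeks.
Since A is critical, the -1 change carries straight to that chain (now 22 weeks).
New critical path: T→D→Y→Q = 6+6+8+3 = 23 ⇒ 23 weeks.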